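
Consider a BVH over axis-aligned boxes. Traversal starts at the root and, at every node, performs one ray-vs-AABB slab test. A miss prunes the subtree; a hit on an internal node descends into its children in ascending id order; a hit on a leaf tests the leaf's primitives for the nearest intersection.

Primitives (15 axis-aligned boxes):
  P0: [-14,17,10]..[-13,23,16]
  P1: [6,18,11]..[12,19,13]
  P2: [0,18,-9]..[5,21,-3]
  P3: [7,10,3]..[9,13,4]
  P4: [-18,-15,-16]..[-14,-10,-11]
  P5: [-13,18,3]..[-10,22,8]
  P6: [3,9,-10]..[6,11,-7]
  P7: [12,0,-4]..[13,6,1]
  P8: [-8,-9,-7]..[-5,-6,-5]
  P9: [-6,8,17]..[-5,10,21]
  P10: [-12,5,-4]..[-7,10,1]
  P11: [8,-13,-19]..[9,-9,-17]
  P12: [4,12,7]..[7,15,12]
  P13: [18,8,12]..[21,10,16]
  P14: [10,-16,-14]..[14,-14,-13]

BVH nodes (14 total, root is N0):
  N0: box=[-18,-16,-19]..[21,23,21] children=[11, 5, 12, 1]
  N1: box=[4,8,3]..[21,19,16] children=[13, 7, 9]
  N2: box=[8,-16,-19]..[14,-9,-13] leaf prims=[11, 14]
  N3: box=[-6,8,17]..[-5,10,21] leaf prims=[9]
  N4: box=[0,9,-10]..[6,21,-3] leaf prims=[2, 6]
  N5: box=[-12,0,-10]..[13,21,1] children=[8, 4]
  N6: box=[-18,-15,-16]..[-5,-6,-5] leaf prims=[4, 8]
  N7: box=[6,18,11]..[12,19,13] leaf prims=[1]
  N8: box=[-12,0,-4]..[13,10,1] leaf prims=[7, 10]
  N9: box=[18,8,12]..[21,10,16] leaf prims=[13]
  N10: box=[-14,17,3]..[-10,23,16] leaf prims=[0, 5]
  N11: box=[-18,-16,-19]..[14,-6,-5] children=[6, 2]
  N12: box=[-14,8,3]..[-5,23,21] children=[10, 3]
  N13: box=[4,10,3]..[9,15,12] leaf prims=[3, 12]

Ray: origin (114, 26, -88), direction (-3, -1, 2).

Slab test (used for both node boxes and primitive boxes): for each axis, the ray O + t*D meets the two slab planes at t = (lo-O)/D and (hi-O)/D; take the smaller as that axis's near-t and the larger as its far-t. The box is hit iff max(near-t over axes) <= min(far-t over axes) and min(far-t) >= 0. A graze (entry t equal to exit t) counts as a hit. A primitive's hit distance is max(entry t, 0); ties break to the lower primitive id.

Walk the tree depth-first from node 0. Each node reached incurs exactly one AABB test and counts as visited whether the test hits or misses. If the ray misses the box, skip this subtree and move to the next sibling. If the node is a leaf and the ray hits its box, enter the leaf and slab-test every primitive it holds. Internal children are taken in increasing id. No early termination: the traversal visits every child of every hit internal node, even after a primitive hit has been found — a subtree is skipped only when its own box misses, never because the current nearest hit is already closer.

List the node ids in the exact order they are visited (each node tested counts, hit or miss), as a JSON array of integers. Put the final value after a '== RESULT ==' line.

Walk:
N0 x:[31,44] y:[3,42] z:[69/2,109/2] -> hit [69/2,42], descend [1, 5, 11, 12]
  N1 x:[31,110/3] y:[7,18] z:[91/2,52] -> miss, prune
  N5 x:[101/3,42] y:[5,26] z:[39,89/2] -> miss, prune
  N11 x:[100/3,44] y:[32,42] z:[69/2,83/2] -> hit [69/2,83/2], descend [2, 6]
    N2 x:[100/3,106/3] y:[35,42] z:[69/2,75/2] -> hit [35,106/3] leaf, test {P11@t=35, P14(miss)}
    N6 x:[119/3,44] y:[32,41] z:[36,83/2] -> hit [119/3,41] leaf, test {P4(miss), P8(miss)}
  N12 x:[119/3,128/3] y:[3,18] z:[91/2,109/2] -> miss, prune

Summary -> nodes [0, 1, 5, 11, 2, 6, 12]; box-tests=7; leaf-entries=2; first=P11

== RESULT ==
[0, 1, 5, 11, 2, 6, 12]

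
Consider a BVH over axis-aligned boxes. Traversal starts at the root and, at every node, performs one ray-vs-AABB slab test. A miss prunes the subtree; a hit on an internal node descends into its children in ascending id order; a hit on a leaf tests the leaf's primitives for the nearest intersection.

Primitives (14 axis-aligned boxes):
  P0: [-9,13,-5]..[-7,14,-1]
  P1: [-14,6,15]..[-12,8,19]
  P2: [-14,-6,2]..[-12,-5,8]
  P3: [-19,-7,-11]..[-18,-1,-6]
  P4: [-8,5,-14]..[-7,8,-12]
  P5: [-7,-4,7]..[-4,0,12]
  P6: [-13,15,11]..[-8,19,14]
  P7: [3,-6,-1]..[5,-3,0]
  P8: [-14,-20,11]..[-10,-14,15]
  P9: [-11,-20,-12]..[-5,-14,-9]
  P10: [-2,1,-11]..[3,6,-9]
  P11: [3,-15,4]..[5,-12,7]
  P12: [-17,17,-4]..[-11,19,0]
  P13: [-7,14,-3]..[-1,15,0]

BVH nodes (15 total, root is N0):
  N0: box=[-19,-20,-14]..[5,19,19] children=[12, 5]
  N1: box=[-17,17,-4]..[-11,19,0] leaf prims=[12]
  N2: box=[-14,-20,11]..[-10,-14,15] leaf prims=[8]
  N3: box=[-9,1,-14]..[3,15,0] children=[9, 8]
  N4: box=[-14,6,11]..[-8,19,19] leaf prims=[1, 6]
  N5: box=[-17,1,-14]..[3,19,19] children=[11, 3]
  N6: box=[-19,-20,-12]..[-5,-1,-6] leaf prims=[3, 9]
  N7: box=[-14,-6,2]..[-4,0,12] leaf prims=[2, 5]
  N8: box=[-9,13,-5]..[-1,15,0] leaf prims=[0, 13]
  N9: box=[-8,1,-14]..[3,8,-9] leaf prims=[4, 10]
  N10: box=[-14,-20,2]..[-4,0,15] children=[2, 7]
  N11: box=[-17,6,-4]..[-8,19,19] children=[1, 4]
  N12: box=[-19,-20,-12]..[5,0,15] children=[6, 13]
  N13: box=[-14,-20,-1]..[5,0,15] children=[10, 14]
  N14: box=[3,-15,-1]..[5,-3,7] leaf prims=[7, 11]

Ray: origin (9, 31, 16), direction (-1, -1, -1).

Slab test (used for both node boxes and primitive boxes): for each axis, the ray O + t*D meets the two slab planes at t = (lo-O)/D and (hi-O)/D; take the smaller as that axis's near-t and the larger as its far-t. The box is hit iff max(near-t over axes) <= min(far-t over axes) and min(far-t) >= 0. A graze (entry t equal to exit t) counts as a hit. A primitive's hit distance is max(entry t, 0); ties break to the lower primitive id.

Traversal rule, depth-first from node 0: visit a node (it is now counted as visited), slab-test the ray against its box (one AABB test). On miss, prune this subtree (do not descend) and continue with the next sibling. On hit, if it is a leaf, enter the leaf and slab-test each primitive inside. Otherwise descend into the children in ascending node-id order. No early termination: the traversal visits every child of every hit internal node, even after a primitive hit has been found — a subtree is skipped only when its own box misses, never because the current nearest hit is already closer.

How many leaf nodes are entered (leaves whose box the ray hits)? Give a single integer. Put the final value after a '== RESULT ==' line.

Trace the traversal:
N0 x:[4,28] y:[12,51] z:[-3,30] -> hit [12,28], descend [5, 12]
  N5 x:[6,26] y:[12,30] z:[-3,30] -> hit [12,26], descend [3, 11]
    N3 x:[6,18] y:[16,30] z:[16,30] -> hit [16,18], descend [8, 9]
      N8 x:[10,18] y:[16,18] z:[16,21] -> hit [16,18] leaf, test {P0@t=17, P13@t=16}
      N9 x:[6,17] y:[23,30] z:[25,30] -> miss, prune
    N11 x:[17,26] y:[12,25] z:[-3,20] -> hit [17,20], descend [1, 4]
      N1 x:[20,26] y:[12,14] z:[16,20] -> miss, prune
      N4 x:[17,23] y:[12,25] z:[-3,5] -> miss, prune
  N12 x:[4,28] y:[31,51] z:[1,28] -> miss, prune

order=[0, 5, 3, 8, 9, 11, 1, 4, 12]  |boxes|=9  |leaves|=1  hit=P13

== RESULT ==
1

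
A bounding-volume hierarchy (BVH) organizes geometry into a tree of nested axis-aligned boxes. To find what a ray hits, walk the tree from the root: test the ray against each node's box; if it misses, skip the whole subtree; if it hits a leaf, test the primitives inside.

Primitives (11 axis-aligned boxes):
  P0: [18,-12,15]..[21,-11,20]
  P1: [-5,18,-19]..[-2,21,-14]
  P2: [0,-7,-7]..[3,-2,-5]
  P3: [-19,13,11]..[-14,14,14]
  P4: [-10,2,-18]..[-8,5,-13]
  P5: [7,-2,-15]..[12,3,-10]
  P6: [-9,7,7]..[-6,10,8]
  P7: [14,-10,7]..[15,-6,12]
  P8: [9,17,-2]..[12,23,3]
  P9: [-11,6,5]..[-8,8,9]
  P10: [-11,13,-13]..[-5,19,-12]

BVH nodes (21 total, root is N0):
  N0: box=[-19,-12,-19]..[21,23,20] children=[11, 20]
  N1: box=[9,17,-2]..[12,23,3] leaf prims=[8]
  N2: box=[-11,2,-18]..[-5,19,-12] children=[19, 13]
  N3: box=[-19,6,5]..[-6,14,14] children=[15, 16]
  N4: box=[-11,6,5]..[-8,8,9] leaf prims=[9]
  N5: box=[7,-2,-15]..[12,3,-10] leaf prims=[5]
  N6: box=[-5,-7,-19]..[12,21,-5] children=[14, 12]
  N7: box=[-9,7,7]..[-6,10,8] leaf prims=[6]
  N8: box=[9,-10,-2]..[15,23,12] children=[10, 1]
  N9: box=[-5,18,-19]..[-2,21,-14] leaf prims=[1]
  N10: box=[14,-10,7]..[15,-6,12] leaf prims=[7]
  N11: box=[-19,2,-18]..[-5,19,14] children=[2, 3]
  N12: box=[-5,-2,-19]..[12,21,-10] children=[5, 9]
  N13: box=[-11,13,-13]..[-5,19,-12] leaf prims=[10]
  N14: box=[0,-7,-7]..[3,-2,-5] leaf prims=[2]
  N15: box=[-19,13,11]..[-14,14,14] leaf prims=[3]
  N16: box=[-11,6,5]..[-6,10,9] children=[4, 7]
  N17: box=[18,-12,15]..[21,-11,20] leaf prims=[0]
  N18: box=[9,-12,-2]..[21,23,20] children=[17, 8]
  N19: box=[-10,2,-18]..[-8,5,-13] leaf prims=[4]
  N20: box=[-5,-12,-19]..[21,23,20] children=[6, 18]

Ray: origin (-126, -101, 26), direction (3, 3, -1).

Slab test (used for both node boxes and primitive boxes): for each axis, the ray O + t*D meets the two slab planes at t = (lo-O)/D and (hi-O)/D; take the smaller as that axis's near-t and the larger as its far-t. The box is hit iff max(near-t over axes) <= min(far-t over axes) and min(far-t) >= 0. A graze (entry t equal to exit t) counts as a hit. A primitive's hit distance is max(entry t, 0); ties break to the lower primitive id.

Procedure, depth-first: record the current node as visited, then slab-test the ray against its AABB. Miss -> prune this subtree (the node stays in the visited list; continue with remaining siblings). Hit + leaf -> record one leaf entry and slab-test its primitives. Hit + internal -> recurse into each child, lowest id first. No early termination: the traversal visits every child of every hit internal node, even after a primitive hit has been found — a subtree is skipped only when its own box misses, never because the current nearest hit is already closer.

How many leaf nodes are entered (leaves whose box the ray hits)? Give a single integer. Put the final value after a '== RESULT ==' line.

Trace the traversal:
N0 x:[107/3,49] y:[89/3,124/3] z:[6,45] -> hit [107/3,124/3], descend [11, 20]
  N11 x:[107/3,121/3] y:[103/3,40] z:[12,44] -> hit [107/3,40], descend [2, 3]
    N2 x:[115/3,121/3] y:[103/3,40] z:[38,44] -> hit [115/3,40], descend [13, 19]
      N13 x:[115/3,121/3] y:[38,40] z:[38,39] -> hit [115/3,39] leaf, test {P10@t=115/3}
      N19 x:[116/3,118/3] y:[103/3,106/3] z:[39,44] -> miss, prune
    N3 x:[107/3,40] y:[107/3,115/3] z:[12,21] -> miss, prune
  N20 x:[121/3,49] y:[89/3,124/3] z:[6,45] -> hit [121/3,124/3], descend [6, 18]
    N6 x:[121/3,46] y:[94/3,122/3] z:[31,45] -> hit [121/3,122/3], descend [12, 14]
      N12 x:[121/3,46] y:[33,122/3] z:[36,45] -> hit [121/3,122/3], descend [5, 9]
        N5 x:[133/3,46] y:[33,104/3] z:[36,41] -> miss, prune
        N9 x:[121/3,124/3] y:[119/3,122/3] z:[40,45] -> hit [121/3,122/3] leaf, test {P1@t=121/3}
      N14 x:[42,43] y:[94/3,33] z:[31,33] -> miss, prune
    N18 x:[45,49] y:[89/3,124/3] z:[6,28] -> miss, prune

order=[0, 11, 2, 13, 19, 3, 20, 6, 12, 5, 9, 14, 18]  |boxes|=13  |leaves|=2  hit=P10

== RESULT ==
2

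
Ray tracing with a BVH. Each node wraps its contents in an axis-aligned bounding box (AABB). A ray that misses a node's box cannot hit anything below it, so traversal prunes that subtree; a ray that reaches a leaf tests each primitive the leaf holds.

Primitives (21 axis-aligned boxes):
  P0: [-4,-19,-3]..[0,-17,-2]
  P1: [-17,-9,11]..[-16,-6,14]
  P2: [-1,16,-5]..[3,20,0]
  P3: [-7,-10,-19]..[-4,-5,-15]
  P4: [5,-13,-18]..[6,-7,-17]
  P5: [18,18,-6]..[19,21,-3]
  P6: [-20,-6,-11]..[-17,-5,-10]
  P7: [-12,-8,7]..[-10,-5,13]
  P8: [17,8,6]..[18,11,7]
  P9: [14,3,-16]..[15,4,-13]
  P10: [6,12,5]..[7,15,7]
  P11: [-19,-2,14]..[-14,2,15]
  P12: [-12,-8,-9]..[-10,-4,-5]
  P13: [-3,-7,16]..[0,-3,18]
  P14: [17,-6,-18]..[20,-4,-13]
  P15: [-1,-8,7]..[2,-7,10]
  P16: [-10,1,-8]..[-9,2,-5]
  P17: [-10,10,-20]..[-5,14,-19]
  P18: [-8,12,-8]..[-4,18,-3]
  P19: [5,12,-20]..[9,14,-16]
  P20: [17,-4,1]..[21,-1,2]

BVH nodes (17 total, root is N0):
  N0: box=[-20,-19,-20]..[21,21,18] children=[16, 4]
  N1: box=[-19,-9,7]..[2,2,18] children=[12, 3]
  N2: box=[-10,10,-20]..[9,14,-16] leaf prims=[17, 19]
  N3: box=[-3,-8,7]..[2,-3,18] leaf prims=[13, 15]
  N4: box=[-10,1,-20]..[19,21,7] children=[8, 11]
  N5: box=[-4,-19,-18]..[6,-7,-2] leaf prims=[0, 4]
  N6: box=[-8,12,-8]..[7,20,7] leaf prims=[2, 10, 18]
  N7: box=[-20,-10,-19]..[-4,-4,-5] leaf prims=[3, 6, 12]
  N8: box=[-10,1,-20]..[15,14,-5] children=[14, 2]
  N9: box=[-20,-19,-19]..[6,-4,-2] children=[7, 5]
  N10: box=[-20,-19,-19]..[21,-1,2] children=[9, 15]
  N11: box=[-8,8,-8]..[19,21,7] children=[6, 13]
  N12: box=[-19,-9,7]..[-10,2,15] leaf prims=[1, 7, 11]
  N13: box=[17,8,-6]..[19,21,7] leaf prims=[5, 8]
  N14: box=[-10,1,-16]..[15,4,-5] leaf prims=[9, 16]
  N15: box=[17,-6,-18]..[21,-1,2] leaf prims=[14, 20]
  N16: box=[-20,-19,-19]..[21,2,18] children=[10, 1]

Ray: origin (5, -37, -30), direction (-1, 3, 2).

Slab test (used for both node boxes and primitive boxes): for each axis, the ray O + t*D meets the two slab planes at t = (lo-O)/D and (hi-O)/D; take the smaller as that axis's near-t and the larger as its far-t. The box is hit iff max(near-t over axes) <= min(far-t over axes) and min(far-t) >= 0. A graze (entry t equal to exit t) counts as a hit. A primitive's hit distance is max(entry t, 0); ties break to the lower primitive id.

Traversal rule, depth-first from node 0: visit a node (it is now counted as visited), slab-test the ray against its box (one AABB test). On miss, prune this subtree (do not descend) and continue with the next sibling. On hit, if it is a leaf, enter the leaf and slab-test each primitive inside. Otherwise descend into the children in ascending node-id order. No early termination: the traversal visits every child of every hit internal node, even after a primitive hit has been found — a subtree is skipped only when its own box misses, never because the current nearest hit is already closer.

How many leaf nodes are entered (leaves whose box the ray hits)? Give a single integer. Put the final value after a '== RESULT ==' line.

Walk:
N0 x:[-16,25] y:[6,58/3] z:[5,24] -> hit [6,58/3], descend [4, 16]
  N4 x:[-14,15] y:[38/3,58/3] z:[5,37/2] -> hit [38/3,15], descend [8, 11]
    N8 x:[-10,15] y:[38/3,17] z:[5,25/2] -> miss, prune
    N11 x:[-14,13] y:[15,58/3] z:[11,37/2] -> miss, prune
  N16 x:[-16,25] y:[6,13] z:[11/2,24] -> hit [6,13], descend [1, 10]
    N1 x:[3,24] y:[28/3,13] z:[37/2,24] -> miss, prune
    N10 x:[-16,25] y:[6,12] z:[11/2,16] -> hit [6,12], descend [9, 15]
      N9 x:[-1,25] y:[6,11] z:[11/2,14] -> hit [6,11], descend [5, 7]
        N5 x:[-1,9] y:[6,10] z:[6,14] -> hit [6,9] leaf, test {P0(miss), P4(miss)}
        N7 x:[9,25] y:[9,11] z:[11/2,25/2] -> hit [9,11] leaf, test {P3(miss), P6(miss), P12(miss)}
      N15 x:[-16,-12] y:[31/3,12] z:[6,16] -> miss, prune

Visited [0, 4, 8, 11, 16, 1, 10, 9, 5, 7, 15]. Tests: 11 box, 2 leaf. Nearest: miss.

== RESULT ==
2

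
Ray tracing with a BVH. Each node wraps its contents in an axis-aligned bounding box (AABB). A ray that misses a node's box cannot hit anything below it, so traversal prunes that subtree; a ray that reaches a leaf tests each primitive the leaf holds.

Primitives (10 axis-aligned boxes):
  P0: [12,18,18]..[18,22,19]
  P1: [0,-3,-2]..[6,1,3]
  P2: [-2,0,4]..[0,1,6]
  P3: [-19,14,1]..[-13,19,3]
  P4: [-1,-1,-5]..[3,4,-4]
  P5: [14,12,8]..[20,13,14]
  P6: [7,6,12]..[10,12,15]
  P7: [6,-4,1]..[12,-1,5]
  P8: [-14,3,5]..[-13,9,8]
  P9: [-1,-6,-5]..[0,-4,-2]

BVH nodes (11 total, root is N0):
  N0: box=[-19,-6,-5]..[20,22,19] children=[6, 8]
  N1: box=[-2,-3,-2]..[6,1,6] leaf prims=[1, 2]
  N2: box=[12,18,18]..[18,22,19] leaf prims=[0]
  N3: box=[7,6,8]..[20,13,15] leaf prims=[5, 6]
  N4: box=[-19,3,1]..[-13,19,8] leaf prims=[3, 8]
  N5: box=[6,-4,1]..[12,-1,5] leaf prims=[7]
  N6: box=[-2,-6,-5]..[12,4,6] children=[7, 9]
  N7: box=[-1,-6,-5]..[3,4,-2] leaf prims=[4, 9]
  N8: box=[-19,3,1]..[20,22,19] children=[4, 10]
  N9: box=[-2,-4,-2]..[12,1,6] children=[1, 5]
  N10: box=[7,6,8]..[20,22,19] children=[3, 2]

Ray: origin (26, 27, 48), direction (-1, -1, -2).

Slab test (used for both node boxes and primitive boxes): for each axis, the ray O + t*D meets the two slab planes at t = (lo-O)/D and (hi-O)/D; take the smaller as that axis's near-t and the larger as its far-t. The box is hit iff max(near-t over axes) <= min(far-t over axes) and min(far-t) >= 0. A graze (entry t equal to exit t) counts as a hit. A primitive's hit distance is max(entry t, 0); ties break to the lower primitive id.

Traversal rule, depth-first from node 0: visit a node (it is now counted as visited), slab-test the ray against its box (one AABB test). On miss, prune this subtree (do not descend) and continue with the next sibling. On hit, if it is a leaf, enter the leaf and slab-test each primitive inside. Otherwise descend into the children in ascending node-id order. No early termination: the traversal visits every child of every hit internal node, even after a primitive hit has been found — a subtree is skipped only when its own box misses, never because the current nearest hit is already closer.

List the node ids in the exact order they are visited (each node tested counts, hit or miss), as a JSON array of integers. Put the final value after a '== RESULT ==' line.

Walk:
N0 x:[6,45] y:[5,33] z:[29/2,53/2] -> hit [29/2,53/2], descend [6, 8]
  N6 x:[14,28] y:[23,33] z:[21,53/2] -> hit [23,53/2], descend [7, 9]
    N7 x:[23,27] y:[23,33] z:[25,53/2] -> hit [25,53/2] leaf, test {P4@t=26, P9(miss)}
    N9 x:[14,28] y:[26,31] z:[21,25] -> miss, prune
  N8 x:[6,45] y:[5,24] z:[29/2,47/2] -> hit [29/2,47/2], descend [4, 10]
    N4 x:[39,45] y:[8,24] z:[20,47/2] -> miss, prune
    N10 x:[6,19] y:[5,21] z:[29/2,20] -> hit [29/2,19], descend [2, 3]
      N2 x:[8,14] y:[5,9] z:[29/2,15] -> miss, prune
      N3 x:[6,19] y:[14,21] z:[33/2,20] -> hit [33/2,19] leaf, test {P5(miss), P6@t=33/2}

Visited [0, 6, 7, 9, 8, 4, 10, 2, 3]. Tests: 9 box, 2 leaf. Nearest: P6.

== RESULT ==
[0, 6, 7, 9, 8, 4, 10, 2, 3]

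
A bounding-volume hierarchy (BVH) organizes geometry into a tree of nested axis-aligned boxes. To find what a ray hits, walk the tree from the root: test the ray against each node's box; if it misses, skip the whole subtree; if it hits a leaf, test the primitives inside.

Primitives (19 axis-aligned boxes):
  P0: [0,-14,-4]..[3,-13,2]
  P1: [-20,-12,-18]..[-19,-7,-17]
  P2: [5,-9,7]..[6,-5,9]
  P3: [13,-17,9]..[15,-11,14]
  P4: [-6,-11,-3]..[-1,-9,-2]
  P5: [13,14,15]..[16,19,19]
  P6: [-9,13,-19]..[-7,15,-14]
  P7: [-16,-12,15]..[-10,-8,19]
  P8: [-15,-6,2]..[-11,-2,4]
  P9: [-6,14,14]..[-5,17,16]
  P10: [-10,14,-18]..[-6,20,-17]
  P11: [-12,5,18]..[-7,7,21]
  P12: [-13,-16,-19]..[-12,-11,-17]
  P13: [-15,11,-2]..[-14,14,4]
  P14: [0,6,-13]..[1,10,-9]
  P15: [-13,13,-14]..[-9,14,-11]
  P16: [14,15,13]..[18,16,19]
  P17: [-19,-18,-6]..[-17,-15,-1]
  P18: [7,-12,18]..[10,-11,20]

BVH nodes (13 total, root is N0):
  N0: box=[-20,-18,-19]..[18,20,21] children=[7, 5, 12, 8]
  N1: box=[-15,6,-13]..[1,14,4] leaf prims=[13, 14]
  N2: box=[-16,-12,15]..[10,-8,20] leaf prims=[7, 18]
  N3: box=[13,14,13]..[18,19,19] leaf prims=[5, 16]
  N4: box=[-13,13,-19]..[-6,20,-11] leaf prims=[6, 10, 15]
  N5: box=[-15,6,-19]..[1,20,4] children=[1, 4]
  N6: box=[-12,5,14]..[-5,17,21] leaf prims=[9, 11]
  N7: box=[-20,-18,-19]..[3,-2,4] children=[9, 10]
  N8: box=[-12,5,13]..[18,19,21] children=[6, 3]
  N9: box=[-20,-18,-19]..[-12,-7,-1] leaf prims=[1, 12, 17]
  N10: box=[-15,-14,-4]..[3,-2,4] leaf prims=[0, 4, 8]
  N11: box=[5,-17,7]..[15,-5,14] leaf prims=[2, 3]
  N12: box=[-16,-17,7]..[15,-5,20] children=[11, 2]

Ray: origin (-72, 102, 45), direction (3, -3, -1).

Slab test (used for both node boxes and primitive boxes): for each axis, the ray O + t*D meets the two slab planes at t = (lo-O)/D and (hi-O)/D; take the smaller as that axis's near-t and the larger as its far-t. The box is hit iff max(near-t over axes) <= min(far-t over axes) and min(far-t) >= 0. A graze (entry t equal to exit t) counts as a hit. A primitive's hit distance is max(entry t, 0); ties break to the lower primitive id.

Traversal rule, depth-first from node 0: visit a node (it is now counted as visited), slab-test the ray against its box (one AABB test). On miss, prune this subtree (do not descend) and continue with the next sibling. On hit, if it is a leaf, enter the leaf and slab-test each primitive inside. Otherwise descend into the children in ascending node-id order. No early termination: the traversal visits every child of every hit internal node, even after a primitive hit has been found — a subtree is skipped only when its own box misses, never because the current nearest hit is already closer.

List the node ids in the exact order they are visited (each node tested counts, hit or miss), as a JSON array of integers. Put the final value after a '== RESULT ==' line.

Walk:
N0 x:[52/3,30] y:[82/3,40] z:[24,64] -> hit [82/3,30], descend [5, 7, 8, 12]
  N5 x:[19,73/3] y:[82/3,32] z:[41,64] -> miss, prune
  N7 x:[52/3,25] y:[104/3,40] z:[41,64] -> miss, prune
  N8 x:[20,30] y:[83/3,97/3] z:[24,32] -> hit [83/3,30], descend [3, 6]
    N3 x:[85/3,30] y:[83/3,88/3] z:[26,32] -> hit [85/3,88/3] leaf, test {P5@t=85/3, P16@t=86/3}
    N6 x:[20,67/3] y:[85/3,97/3] z:[24,31] -> miss, prune
  N12 x:[56/3,29] y:[107/3,119/3] z:[25,38] -> miss, prune

Summary -> nodes [0, 5, 7, 8, 3, 6, 12]; box-tests=7; leaf-entries=1; first=P5

== RESULT ==
[0, 5, 7, 8, 3, 6, 12]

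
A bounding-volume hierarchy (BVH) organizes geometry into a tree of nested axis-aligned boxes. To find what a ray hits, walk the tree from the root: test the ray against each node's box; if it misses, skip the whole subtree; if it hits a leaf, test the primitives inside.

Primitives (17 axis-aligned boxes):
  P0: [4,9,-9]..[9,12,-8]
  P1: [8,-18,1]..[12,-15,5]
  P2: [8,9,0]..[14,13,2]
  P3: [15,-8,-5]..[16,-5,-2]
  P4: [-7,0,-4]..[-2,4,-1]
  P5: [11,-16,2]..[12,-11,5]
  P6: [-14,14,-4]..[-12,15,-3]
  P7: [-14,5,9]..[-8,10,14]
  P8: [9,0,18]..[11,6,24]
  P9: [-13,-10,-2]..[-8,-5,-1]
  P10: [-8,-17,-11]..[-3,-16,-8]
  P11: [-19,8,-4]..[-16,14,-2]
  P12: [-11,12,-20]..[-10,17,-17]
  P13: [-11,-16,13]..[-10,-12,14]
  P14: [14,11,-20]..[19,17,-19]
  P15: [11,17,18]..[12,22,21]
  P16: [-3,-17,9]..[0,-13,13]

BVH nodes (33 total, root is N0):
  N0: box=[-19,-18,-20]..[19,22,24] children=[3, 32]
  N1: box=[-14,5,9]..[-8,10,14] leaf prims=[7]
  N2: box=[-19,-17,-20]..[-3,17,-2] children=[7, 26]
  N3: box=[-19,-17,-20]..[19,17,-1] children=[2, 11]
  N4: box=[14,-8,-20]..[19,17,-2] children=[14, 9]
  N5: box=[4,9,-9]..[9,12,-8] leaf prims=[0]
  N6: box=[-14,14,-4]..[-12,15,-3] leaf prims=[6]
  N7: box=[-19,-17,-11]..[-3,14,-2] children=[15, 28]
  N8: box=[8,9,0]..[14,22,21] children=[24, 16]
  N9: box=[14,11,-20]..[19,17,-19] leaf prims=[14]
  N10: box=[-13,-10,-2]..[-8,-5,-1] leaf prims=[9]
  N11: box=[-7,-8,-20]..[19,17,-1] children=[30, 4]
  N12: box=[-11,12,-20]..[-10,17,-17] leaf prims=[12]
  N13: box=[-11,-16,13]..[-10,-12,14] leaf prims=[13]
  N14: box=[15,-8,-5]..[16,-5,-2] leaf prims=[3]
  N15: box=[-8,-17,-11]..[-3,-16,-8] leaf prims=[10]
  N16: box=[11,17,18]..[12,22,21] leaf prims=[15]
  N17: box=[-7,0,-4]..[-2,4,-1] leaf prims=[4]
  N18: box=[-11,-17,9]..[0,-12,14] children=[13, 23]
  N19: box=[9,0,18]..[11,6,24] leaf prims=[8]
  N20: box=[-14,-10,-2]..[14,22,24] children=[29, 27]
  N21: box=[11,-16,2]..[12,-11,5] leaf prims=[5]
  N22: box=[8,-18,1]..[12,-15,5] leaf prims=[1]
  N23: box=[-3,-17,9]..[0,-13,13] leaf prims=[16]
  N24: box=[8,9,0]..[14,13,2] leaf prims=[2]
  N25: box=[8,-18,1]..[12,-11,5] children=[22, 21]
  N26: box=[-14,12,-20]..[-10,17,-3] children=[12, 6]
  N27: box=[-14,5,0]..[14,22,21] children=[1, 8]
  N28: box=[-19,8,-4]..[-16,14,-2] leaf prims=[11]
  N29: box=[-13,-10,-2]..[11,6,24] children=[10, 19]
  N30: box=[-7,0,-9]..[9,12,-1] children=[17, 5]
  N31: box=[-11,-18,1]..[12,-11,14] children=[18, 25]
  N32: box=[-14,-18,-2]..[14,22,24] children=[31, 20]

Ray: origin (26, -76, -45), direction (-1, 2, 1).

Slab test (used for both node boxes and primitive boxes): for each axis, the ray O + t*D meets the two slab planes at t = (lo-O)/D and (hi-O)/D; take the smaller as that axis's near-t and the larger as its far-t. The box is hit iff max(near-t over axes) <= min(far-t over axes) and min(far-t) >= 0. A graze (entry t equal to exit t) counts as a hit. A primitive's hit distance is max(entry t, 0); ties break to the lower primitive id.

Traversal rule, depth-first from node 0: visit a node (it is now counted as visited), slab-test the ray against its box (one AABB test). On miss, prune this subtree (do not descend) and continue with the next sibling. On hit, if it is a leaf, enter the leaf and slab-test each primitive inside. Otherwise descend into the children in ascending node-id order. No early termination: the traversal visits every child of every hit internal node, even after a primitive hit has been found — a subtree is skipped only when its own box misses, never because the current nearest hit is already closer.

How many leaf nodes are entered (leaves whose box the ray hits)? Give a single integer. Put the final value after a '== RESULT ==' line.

Traverse from the root:
N0 x:[7,45] y:[29,49] z:[25,69] -> hit [29,45], descend [3, 32]
  N3 x:[7,45] y:[59/2,93/2] z:[25,44] -> hit [59/2,44], descend [2, 11]
    N2 x:[29,45] y:[59/2,93/2] z:[25,43] -> hit [59/2,43], descend [7, 26]
      N7 x:[29,45] y:[59/2,45] z:[34,43] -> hit [34,43], descend [15, 28]
        N15 x:[29,34] y:[59/2,30] z:[34,37] -> miss, prune
        N28 x:[42,45] y:[42,45] z:[41,43] -> hit [42,43] leaf, test {P11@t=42}
      N26 x:[36,40] y:[44,93/2] z:[25,42] -> miss, prune
    N11 x:[7,33] y:[34,93/2] z:[25,44] -> miss, prune
  N32 x:[12,40] y:[29,49] z:[43,69] -> miss, prune

order=[0, 3, 2, 7, 15, 28, 26, 11, 32]  |boxes|=9  |leaves|=1  hit=P11

== RESULT ==
1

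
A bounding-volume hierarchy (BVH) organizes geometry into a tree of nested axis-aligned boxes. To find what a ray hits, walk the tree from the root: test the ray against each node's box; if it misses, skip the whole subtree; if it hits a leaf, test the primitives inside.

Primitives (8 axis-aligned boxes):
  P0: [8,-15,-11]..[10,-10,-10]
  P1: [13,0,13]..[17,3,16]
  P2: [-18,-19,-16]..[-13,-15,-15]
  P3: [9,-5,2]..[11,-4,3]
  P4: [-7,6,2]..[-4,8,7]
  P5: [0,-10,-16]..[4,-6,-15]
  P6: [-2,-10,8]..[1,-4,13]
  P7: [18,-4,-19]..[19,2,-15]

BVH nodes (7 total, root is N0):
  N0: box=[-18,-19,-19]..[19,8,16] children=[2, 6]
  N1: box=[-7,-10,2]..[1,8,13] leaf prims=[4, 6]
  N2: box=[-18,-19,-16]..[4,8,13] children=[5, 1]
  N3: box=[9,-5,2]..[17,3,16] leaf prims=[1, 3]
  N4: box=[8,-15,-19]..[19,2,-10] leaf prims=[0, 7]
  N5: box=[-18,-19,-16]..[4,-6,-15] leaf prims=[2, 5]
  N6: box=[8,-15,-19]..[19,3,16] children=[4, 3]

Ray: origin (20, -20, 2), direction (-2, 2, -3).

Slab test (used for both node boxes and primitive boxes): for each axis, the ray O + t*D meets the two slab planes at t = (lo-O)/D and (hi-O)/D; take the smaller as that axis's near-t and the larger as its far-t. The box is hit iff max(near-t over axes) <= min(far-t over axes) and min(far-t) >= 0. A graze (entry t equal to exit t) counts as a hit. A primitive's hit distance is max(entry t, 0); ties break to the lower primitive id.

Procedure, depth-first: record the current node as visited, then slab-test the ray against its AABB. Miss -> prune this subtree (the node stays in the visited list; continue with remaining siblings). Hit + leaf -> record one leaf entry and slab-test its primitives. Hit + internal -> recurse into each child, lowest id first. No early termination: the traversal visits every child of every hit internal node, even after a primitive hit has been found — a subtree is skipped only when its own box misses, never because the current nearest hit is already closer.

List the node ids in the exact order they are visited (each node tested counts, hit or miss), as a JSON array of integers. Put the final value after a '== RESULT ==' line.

Trace the traversal:
N0 x:[1/2,19] y:[1/2,14] z:[-14/3,7] -> hit [1/2,7], descend [2, 6]
  N2 x:[8,19] y:[1/2,14] z:[-11/3,6] -> miss, prune
  N6 x:[1/2,6] y:[5/2,23/2] z:[-14/3,7] -> hit [5/2,6], descend [3, 4]
    N3 x:[3/2,11/2] y:[15/2,23/2] z:[-14/3,0] -> miss, prune
    N4 x:[1/2,6] y:[5/2,11] z:[4,7] -> hit [4,6] leaf, test {P0(miss), P7(miss)}

order=[0, 2, 6, 3, 4]  |boxes|=5  |leaves|=1  hit=miss

== RESULT ==
[0, 2, 6, 3, 4]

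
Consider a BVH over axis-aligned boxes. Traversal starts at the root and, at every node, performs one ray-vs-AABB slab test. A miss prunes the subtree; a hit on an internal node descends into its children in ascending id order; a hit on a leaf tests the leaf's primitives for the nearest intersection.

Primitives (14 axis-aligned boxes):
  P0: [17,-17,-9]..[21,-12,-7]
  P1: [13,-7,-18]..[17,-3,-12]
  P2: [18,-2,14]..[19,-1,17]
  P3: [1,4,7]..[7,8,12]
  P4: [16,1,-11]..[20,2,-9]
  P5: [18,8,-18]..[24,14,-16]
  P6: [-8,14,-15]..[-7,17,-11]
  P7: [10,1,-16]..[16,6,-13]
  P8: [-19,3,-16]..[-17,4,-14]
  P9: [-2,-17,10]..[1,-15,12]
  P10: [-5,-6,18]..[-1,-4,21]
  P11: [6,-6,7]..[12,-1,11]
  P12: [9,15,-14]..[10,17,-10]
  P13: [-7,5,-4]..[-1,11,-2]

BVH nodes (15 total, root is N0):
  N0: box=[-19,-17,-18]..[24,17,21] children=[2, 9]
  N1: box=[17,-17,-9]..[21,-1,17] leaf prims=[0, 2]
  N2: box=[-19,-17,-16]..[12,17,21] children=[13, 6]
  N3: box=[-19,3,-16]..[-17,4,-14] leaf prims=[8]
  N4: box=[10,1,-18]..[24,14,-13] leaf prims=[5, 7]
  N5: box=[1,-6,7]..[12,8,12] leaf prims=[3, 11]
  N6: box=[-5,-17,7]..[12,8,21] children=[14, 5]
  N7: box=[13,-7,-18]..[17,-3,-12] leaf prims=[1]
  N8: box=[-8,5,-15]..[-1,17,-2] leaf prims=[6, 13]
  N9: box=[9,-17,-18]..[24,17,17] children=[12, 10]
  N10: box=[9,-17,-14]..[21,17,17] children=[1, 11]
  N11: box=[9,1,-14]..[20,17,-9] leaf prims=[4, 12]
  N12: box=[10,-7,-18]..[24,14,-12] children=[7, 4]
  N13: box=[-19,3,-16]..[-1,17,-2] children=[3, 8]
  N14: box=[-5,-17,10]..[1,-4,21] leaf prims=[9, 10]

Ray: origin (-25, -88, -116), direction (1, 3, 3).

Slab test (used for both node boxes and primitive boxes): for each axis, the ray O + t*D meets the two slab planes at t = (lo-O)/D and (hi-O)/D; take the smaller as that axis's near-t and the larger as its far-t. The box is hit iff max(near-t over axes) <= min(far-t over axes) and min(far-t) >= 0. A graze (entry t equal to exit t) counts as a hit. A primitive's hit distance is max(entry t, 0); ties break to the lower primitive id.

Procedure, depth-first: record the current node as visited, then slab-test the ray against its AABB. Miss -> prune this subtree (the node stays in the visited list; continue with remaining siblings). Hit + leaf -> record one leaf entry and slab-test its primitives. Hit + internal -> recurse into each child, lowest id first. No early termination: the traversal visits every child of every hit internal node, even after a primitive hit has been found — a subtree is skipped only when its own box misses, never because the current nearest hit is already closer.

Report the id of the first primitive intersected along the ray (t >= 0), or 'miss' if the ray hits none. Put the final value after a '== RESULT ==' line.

Walk:
N0 x:[6,49] y:[71/3,35] z:[98/3,137/3] -> hit [98/3,35], descend [2, 9]
  N2 x:[6,37] y:[71/3,35] z:[100/3,137/3] -> hit [100/3,35], descend [6, 13]
    N6 x:[20,37] y:[71/3,32] z:[41,137/3] -> miss, prune
    N13 x:[6,24] y:[91/3,35] z:[100/3,38] -> miss, prune
  N9 x:[34,49] y:[71/3,35] z:[98/3,133/3] -> hit [34,35], descend [10, 12]
    N10 x:[34,46] y:[71/3,35] z:[34,133/3] -> hit [34,35], descend [1, 11]
      N1 x:[42,46] y:[71/3,29] z:[107/3,133/3] -> miss, prune
      N11 x:[34,45] y:[89/3,35] z:[34,107/3] -> hit [34,35] leaf, test {P4(miss), P12@t=103/3}
    N12 x:[35,49] y:[27,34] z:[98/3,104/3] -> miss, prune

Summary -> nodes [0, 2, 6, 13, 9, 10, 1, 11, 12]; box-tests=9; leaf-entries=1; first=P12

== RESULT ==
12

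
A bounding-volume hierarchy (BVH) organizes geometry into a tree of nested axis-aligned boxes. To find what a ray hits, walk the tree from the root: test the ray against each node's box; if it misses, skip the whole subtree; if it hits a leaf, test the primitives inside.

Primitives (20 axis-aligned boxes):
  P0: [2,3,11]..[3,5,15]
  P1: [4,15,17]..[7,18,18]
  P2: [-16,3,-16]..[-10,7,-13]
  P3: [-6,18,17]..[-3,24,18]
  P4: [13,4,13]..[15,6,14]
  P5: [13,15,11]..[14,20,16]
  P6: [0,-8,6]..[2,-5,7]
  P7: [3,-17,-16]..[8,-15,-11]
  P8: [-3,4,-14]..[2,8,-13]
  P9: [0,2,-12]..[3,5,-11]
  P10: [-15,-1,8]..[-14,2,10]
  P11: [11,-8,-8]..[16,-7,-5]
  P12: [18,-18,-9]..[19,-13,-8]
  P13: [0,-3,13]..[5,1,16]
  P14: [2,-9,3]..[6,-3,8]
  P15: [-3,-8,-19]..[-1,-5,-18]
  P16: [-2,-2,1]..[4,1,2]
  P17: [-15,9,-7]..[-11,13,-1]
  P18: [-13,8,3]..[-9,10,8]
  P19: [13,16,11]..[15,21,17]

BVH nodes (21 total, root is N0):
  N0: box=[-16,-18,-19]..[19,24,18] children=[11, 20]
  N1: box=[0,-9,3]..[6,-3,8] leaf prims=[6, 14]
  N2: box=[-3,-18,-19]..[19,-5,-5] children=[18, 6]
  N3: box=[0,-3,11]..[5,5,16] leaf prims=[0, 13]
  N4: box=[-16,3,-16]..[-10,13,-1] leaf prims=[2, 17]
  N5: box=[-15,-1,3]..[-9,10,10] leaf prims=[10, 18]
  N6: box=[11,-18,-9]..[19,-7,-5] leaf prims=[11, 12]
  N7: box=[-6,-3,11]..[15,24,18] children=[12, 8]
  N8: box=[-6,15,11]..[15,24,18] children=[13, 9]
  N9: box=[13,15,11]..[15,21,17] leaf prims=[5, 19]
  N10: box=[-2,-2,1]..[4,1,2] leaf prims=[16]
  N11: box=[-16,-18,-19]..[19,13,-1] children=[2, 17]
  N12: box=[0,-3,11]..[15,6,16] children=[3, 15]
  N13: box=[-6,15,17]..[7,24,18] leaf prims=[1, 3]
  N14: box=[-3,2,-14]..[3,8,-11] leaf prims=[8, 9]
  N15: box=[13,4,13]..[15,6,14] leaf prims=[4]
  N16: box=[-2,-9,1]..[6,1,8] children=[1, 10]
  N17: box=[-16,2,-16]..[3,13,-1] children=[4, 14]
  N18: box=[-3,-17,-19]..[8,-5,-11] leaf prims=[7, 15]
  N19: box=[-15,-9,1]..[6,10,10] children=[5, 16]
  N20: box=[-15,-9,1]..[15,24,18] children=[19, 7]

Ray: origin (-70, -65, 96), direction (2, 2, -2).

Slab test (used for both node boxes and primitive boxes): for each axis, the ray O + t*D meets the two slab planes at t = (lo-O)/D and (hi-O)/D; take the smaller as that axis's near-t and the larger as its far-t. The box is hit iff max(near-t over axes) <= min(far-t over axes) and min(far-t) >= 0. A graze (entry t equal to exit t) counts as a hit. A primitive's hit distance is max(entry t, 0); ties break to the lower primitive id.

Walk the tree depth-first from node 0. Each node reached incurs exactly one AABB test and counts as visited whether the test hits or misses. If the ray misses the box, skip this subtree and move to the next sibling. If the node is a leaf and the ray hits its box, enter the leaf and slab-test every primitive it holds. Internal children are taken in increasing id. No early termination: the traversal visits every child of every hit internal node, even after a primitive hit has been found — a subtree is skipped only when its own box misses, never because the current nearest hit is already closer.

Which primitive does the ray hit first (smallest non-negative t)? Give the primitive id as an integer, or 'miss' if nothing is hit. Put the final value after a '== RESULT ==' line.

Trace the traversal:
N0 x:[27,89/2] y:[47/2,89/2] z:[39,115/2] -> hit [39,89/2], descend [11, 20]
  N11 x:[27,89/2] y:[47/2,39] z:[97/2,115/2] -> miss, prune
  N20 x:[55/2,85/2] y:[28,89/2] z:[39,95/2] -> hit [39,85/2], descend [7, 19]
    N7 x:[32,85/2] y:[31,89/2] z:[39,85/2] -> hit [39,85/2], descend [8, 12]
      N8 x:[32,85/2] y:[40,89/2] z:[39,85/2] -> hit [40,85/2], descend [9, 13]
        N9 x:[83/2,85/2] y:[40,43] z:[79/2,85/2] -> hit [83/2,85/2] leaf, test {P5@t=83/2, P19@t=83/2}
        N13 x:[32,77/2] y:[40,89/2] z:[39,79/2] -> miss, prune
      N12 x:[35,85/2] y:[31,71/2] z:[40,85/2] -> miss, prune
    N19 x:[55/2,38] y:[28,75/2] z:[43,95/2] -> miss, prune

Summary -> nodes [0, 11, 20, 7, 8, 9, 13, 12, 19]; box-tests=9; leaf-entries=1; first=P5

== RESULT ==
5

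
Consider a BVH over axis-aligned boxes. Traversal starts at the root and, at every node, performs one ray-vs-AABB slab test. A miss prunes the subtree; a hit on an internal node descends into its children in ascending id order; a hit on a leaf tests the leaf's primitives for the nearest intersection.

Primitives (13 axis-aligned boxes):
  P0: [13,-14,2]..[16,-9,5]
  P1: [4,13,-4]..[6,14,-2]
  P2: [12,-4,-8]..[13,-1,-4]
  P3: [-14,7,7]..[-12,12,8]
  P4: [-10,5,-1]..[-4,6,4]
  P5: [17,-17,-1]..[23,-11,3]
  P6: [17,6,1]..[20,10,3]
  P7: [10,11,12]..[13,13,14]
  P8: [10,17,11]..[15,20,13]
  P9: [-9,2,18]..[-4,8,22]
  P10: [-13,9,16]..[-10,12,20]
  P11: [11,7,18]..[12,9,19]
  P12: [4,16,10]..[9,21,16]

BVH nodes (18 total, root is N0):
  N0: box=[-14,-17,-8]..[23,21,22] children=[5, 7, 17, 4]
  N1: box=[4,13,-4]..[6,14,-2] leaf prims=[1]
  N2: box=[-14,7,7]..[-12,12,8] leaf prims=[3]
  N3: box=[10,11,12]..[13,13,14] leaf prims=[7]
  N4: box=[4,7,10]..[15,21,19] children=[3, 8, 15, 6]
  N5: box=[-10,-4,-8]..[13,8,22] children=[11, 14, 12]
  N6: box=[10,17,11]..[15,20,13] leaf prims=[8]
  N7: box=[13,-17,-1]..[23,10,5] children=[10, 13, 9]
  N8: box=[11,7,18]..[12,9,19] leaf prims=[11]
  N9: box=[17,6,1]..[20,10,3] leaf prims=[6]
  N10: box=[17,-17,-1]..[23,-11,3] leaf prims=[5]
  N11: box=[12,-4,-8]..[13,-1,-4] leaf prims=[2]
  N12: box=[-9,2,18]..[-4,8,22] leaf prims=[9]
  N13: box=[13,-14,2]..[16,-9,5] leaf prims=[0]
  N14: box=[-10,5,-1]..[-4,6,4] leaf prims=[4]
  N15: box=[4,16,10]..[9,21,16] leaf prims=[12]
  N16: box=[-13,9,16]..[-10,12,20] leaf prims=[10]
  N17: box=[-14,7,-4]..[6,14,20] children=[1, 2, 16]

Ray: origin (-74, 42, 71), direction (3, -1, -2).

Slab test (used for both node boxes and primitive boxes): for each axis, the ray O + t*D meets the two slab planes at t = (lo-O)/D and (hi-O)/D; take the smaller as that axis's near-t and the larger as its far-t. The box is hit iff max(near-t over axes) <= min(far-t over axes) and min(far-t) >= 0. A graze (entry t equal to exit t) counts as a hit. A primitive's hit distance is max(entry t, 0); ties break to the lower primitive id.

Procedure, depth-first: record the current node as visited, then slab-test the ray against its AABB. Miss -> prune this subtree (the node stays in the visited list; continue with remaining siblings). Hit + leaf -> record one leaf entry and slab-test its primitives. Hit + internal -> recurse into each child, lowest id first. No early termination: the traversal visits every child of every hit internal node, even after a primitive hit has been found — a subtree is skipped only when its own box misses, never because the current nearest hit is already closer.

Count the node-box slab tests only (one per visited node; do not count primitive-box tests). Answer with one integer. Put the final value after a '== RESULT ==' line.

Traverse from the root:
N0 x:[20,97/3] y:[21,59] z:[49/2,79/2] -> hit [49/2,97/3], descend [4, 5, 7, 17]
  N4 x:[26,89/3] y:[21,35] z:[26,61/2] -> hit [26,89/3], descend [3, 6, 8, 15]
    N3 x:[28,29] y:[29,31] z:[57/2,59/2] -> hit [29,29] leaf, test {P7@t=29}
    N6 x:[28,89/3] y:[22,25] z:[29,30] -> miss, prune
    N8 x:[85/3,86/3] y:[33,35] z:[26,53/2] -> miss, prune
    N15 x:[26,83/3] y:[21,26] z:[55/2,61/2] -> miss, prune
  N5 x:[64/3,29] y:[34,46] z:[49/2,79/2] -> miss, prune
  N7 x:[29,97/3] y:[32,59] z:[33,36] -> miss, prune
  N17 x:[20,80/3] y:[28,35] z:[51/2,75/2] -> miss, prune

order=[0, 4, 3, 6, 8, 15, 5, 7, 17]  |boxes|=9  |leaves|=1  hit=P7

== RESULT ==
9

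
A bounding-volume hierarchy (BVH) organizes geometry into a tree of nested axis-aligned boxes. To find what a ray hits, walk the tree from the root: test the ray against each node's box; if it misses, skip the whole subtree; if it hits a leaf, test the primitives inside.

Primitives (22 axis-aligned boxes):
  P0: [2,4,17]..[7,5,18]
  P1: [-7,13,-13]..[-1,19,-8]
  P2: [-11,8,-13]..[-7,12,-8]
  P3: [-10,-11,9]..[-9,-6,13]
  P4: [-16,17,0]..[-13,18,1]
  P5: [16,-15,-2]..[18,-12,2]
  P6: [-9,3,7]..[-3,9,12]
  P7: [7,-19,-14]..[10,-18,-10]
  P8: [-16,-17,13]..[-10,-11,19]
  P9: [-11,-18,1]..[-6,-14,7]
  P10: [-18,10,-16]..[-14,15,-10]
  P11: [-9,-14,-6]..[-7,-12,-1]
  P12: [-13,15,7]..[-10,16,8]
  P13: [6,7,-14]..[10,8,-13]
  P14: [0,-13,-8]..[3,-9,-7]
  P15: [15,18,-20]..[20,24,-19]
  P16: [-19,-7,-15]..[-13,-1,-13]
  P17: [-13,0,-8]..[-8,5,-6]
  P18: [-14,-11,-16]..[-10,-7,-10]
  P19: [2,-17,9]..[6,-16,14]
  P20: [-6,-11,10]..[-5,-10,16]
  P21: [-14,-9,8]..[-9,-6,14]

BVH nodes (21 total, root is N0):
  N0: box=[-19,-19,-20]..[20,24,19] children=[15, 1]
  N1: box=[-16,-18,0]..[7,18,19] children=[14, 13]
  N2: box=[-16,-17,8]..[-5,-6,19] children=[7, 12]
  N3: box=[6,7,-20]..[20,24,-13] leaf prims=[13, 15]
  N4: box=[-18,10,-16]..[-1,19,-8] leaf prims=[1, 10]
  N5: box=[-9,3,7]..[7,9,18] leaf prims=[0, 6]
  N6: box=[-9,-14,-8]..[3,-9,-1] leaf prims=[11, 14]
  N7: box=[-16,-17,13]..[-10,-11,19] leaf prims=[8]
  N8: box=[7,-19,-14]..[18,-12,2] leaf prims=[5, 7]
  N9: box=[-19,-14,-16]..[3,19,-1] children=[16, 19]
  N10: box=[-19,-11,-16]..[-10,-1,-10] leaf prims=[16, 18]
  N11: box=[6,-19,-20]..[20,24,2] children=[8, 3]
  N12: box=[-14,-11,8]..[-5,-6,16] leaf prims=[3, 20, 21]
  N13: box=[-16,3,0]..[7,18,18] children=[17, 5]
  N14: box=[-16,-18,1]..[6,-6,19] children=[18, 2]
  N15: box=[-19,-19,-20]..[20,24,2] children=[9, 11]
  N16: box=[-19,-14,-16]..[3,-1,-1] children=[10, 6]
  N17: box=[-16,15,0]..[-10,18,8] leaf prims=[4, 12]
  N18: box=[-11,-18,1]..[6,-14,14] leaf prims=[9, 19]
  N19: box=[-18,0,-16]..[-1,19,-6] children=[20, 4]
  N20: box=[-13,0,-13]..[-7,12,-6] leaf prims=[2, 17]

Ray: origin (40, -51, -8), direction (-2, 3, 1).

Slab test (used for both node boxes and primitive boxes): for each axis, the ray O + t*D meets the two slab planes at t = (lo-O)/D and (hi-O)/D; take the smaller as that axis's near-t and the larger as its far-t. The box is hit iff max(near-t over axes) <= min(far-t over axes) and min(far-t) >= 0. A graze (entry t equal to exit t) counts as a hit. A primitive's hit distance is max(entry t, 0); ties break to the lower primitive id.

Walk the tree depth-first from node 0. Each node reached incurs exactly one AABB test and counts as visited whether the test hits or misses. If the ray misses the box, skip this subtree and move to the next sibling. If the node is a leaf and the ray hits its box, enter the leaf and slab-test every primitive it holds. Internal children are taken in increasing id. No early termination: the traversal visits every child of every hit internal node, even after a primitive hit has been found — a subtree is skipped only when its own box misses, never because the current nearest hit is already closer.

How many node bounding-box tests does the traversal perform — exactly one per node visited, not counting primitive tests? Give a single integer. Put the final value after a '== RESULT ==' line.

Walk:
N0 x:[10,59/2] y:[32/3,25] z:[-12,27] -> hit [32/3,25], descend [1, 15]
  N1 x:[33/2,28] y:[11,23] z:[8,27] -> hit [33/2,23], descend [13, 14]
    N13 x:[33/2,28] y:[18,23] z:[8,26] -> hit [18,23], descend [5, 17]
      N5 x:[33/2,49/2] y:[18,20] z:[15,26] -> hit [18,20] leaf, test {P0(miss), P6(miss)}
      N17 x:[25,28] y:[22,23] z:[8,16] -> miss, prune
    N14 x:[17,28] y:[11,15] z:[9,27] -> miss, prune
  N15 x:[10,59/2] y:[32/3,25] z:[-12,10] -> miss, prune

7 AABB tests over nodes [0, 1, 13, 5, 17, 14, 15]; 1 leaf entered; closest miss.

== RESULT ==
7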